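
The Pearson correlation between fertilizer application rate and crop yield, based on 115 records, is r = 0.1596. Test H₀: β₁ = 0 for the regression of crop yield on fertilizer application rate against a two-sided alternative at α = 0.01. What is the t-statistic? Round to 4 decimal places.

t = r·√(n − 2)/√(1 − r²) = 0.1596·√113/√0.974528 = 1.7186.
df = n − 2 = 113.
Two-sided p ≈ 0.0884, which is ≥ 0.01, so fail to reject H₀.
The data do not give significant evidence of a linear association between fertilizer application rate and crop yield.

t = 1.7186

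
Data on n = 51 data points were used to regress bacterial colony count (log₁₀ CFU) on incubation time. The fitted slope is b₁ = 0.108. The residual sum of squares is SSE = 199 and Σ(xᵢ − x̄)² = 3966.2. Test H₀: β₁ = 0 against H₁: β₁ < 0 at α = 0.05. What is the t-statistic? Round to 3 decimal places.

t = 3.375

MSE = SSE/(n − 2) = 199/49 = 4.06122.
SE(b₁) = √(MSE/Sₓₓ) = √(4.06122/3966.2) = 0.0319994.
t = 0.108 / 0.0319994 = 3.375.
df = n − 2 = 49.
One-sided p ≈ 0.9993, which is ≥ 0.05, so fail to reject H₀.
The data do not give significant evidence that the true slope on incubation time is negative.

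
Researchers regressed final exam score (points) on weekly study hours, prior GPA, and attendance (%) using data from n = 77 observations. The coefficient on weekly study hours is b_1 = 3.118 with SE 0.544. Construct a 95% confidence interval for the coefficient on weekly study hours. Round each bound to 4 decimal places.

df = n − k − 1 = 77 − 3 − 1 = 73.
t* = t_{0.025, 73} = 1.992997.
Margin = t* × SE = 1.992997 × 0.544 = 1.084190.
CI: 3.118 ± 1.084190 → (2.0338, 4.2022).
With 95% confidence, each one-unit increase in weekly study hours is associated with a change of between 2.0338 and 4.2022 points in final exam score, holding the other predictors fixed.

(2.0338, 4.2022)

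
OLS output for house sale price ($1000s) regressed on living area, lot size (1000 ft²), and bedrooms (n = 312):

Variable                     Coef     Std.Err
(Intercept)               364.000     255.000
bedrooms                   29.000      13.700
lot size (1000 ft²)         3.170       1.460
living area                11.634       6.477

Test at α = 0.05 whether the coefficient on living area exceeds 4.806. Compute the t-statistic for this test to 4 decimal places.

t = 1.0542

Read off: b = 11.634, SE = 6.477 for living area.
H₀: β₁ = 4.806 vs H₁: β₁ > 4.806.
t = (11.634 − 4.806) / 6.477 = 1.0542.
df = n − k − 1 = 312 − 3 − 1 = 308.
One-sided p ≈ 0.1463, which is ≥ 0.05, so fail to reject H₀.
The data do not give significant evidence that the true slope on living area exceeds 4.806 $1000s per unit, holding the other predictors fixed.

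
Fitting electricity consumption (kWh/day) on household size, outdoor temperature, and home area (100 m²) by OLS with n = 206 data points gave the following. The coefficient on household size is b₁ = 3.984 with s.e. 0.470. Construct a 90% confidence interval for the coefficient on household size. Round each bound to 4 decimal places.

(3.2074, 4.7606)

df = n − k − 1 = 206 − 3 − 1 = 202.
t* = t_{0.05, 202} = 1.652432.
Margin = t* × SE = 1.652432 × 0.470 = 0.776643.
CI: 3.984 ± 0.776643 → (3.2074, 4.7606).
With 90% confidence, each one-unit increase in household size is associated with a change of between 3.2074 and 4.7606 kWh/day in electricity consumption, holding the other predictors fixed.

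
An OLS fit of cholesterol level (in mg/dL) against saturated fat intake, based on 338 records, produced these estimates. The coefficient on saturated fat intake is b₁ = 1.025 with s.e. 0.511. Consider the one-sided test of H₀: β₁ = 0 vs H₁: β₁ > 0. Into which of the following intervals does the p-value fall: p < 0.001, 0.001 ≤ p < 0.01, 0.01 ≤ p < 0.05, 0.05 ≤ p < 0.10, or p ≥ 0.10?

0.01 ≤ p < 0.05

t = 1.025 / 0.511 = 2.006.
df = n − 2 = 338 − 2 = 336.
One-sided p = P(T_{336} > t) ≈ 0.0228.
So 0.01 ≤ p < 0.05.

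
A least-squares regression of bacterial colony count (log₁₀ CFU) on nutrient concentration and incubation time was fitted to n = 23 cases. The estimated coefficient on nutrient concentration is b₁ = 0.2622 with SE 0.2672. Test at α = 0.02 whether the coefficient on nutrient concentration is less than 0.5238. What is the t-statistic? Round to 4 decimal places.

H₀: β₁ = 0.5238 vs H₁: β₁ < 0.5238.
t = (b₁ − β₁⁰)/SE = (0.2622 − 0.5238) / 0.2672 = -0.9790.
df = n − k − 1 = 23 − 2 − 1 = 20.
One-sided p ≈ 0.1696, which is ≥ 0.02, so fail to reject H₀.
The data do not give significant evidence that the true slope on nutrient concentration is below 0.5238 log₁₀ CFU per unit, holding the other predictors fixed.

t = -0.9790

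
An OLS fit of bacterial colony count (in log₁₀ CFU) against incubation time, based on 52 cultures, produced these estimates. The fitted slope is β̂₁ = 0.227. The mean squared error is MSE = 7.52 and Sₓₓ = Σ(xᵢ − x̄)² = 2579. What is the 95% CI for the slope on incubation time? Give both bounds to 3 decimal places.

(0.119, 0.335)

SE(β̂₁) = √(MSE/Sₓₓ) = √(7.52/2579) = 0.0539987.
df = n − 2 = 50.
t* = t_{0.025, 50} = 2.008559.
Margin = t* × SE = 2.008559 × 0.0539987 = 0.10846.
CI: 0.227 ± 0.10846 → (0.119, 0.335).
With 95% confidence, each one-unit increase in incubation time is associated with a change of between 0.119 and 0.335 log₁₀ CFU in bacterial colony count.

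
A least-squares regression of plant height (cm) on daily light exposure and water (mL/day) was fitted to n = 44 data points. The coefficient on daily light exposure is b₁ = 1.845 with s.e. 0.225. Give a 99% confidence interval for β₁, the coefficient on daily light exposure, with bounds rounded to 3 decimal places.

(1.237, 2.453)

df = n − k − 1 = 44 − 2 − 1 = 41.
t* = t_{0.005, 41} = 2.701181.
Margin = t* × SE = 2.701181 × 0.225 = 0.60777.
CI: 1.845 ± 0.60777 → (1.237, 2.453).
With 99% confidence, each one-unit increase in daily light exposure is associated with a change of between 1.237 and 2.453 cm in plant height, holding the other predictors fixed.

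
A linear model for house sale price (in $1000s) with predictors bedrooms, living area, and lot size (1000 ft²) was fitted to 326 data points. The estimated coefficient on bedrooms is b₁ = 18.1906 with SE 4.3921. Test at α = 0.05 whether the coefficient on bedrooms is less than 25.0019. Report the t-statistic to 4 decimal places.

t = -1.5508

H₀: β₁ = 25.0019 vs H₁: β₁ < 25.0019.
t = (b₁ − β₁⁰)/SE = (18.1906 − 25.0019) / 4.3921 = -1.5508.
df = n − k − 1 = 326 − 3 − 1 = 322.
One-sided p ≈ 0.0610, which is ≥ 0.05, so fail to reject H₀.
The data do not give significant evidence that the true slope on bedrooms is below 25.0019 $1000s per unit, holding the other predictors fixed.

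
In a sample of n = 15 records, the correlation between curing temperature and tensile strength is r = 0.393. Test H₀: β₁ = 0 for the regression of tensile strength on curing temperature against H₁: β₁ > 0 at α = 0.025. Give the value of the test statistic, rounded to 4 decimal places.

t = 1.5410

t = r·√(n − 2)/√(1 − r²) = 0.393·√13/√0.845551 = 1.5410.
df = n − 2 = 13.
One-sided p ≈ 0.0737, which is ≥ 0.025, so fail to reject H₀.
The data do not give significant evidence of a linear association between curing temperature and tensile strength.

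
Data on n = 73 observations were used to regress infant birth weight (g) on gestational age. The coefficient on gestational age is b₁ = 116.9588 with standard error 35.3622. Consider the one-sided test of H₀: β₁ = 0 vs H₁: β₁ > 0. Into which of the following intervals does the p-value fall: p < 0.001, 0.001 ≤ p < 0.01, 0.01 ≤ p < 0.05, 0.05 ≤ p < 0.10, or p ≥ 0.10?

p < 0.001

t = 116.9588 / 35.3622 = 3.307.
df = n − 2 = 73 − 2 = 71.
One-sided p = P(T_{71} > t) ≈ 0.0007.
So p < 0.001.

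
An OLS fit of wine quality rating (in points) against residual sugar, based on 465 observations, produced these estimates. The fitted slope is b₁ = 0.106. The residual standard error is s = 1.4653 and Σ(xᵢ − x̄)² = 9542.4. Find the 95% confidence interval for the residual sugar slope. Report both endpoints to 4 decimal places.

SE(b₁) = s/√Sₓₓ = 1.4653/√9542.4 = 0.0150002.
df = n − 2 = 463.
t* = t_{0.025, 463} = 1.965101.
Margin = t* × SE = 1.965101 × 0.0150002 = 0.029477.
CI: 0.106 ± 0.029477 → (0.0765, 0.1355).
With 95% confidence, each one-unit increase in residual sugar is associated with a change of between 0.0765 and 0.1355 points in wine quality rating.

(0.0765, 0.1355)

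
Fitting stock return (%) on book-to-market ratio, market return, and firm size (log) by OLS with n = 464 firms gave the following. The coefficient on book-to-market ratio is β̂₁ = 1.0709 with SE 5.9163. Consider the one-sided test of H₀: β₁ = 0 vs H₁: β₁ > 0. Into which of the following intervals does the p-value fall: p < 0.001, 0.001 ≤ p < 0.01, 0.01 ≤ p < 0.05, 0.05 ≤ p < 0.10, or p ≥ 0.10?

t = 1.0709 / 5.9163 = 0.181.
df = n − k − 1 = 464 − 3 − 1 = 460.
One-sided p = P(T_{460} > t) ≈ 0.4282.
So p ≥ 0.10.

p ≥ 0.10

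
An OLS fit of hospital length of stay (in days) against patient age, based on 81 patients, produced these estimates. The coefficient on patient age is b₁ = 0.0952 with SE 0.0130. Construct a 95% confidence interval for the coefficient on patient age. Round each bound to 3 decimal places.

df = n − 2 = 81 − 2 = 79.
t* = t_{0.025, 79} = 1.99045.
Margin = t* × SE = 1.99045 × 0.0130 = 0.02588.
CI: 0.0952 ± 0.02588 → (0.069, 0.121).
With 95% confidence, each one-unit increase in patient age is associated with a change of between 0.069 and 0.121 days in hospital length of stay.

(0.069, 0.121)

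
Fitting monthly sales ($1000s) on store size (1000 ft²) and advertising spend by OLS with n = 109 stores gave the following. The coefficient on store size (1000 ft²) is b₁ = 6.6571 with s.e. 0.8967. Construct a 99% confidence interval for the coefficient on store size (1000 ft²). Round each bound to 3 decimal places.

(4.305, 9.009)

df = n − k − 1 = 109 − 2 − 1 = 106.
t* = t_{0.005, 106} = 2.623008.
Margin = t* × SE = 2.623008 × 0.8967 = 2.35205.
CI: 6.6571 ± 2.35205 → (4.305, 9.009).
With 99% confidence, each one-unit increase in store size (1000 ft²) is associated with a change of between 4.305 and 9.009 $1000s in monthly sales, holding the other predictors fixed.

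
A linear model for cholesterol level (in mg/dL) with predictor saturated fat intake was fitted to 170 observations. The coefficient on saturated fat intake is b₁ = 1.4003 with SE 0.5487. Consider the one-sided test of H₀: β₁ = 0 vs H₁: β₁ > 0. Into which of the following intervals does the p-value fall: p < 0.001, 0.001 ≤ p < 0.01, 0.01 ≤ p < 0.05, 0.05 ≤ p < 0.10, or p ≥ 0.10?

t = 1.4003 / 0.5487 = 2.552.
df = n − 2 = 170 − 2 = 168.
One-sided p = P(T_{168} > t) ≈ 0.0058.
So 0.001 ≤ p < 0.01.

0.001 ≤ p < 0.01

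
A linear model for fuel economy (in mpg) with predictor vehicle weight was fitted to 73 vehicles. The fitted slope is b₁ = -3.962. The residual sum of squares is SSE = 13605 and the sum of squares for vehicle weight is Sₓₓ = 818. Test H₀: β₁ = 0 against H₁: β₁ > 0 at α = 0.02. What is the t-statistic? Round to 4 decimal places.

t = -8.1860

MSE = SSE/(n − 2) = 13605/71 = 191.62.
SE(b₁) = √(MSE/Sₓₓ) = √(191.62/818) = 0.483998.
t = -3.962 / 0.483998 = -8.1860.
df = n − 2 = 71.
One-sided p ≈ 1.0000, which is ≥ 0.02, so fail to reject H₀.
The data do not give significant evidence that the true slope on vehicle weight is positive.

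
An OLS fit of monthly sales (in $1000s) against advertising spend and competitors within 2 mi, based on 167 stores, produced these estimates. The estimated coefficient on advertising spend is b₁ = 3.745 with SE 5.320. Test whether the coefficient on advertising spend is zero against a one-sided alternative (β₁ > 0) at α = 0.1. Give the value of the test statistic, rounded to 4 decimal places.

H₀: β₁ = 0 vs H₁: β₁ > 0.
t = (b₁ − β₁⁰)/SE = 3.745 / 5.320 = 0.7039.
df = n − k − 1 = 167 − 2 − 1 = 164.
One-sided p ≈ 0.2412, which is ≥ 0.1, so fail to reject H₀.
The data do not give significant evidence that the true slope on advertising spend is positive, holding the other predictors fixed.

t = 0.7039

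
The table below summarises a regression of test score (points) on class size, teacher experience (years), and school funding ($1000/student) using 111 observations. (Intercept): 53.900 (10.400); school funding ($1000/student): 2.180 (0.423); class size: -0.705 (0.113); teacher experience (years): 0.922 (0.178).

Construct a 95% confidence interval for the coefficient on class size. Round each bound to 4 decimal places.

Read off: b = -0.705, SE = 0.113 for class size.
df = n − k − 1 = 111 − 3 − 1 = 107.
t* = t_{0.025, 107} = 1.982383.
Margin = t* × SE = 1.982383 × 0.113 = 0.224009.
CI: -0.705 ± 0.224009 → (-0.9290, -0.4810).

(-0.9290, -0.4810)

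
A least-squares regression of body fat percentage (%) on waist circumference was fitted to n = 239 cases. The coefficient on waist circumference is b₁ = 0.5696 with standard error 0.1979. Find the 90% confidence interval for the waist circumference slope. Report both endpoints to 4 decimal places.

(0.2428, 0.8964)

df = n − 2 = 239 − 2 = 237.
t* = t_{0.05, 237} = 1.651308.
Margin = t* × SE = 1.651308 × 0.1979 = 0.326794.
CI: 0.5696 ± 0.326794 → (0.2428, 0.8964).
With 90% confidence, each one-unit increase in waist circumference is associated with a change of between 0.2428 and 0.8964 % in body fat percentage.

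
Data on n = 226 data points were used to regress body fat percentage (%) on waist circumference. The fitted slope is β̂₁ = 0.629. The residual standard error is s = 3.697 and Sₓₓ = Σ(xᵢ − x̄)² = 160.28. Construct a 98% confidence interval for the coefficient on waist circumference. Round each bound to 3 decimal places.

(-0.055, 1.313)

SE(β̂₁) = s/√Sₓₓ = 3.697/√160.28 = 0.292018.
df = n − 2 = 224.
t* = t_{0.01, 224} = 2.34311.
Margin = t* × SE = 2.34311 × 0.292018 = 0.68423.
CI: 0.629 ± 0.68423 → (-0.055, 1.313).
With 98% confidence, each one-unit increase in waist circumference is associated with a change of between -0.055 and 1.313 % in body fat percentage.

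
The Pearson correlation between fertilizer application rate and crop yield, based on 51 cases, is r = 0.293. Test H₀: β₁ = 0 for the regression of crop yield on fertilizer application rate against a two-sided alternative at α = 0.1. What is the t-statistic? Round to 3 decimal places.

t = r·√(n − 2)/√(1 − r²) = 0.293·√49/√0.914151 = 2.145.
df = n − 2 = 49.
Two-sided p ≈ 0.0369, which is < 0.1, so reject H₀.
There is evidence of a linear association between fertilizer application rate and crop yield.

t = 2.145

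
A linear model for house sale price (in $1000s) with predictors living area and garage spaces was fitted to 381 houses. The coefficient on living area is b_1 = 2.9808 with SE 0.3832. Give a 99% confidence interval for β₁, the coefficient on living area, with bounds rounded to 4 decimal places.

df = n − k − 1 = 381 − 2 − 1 = 378.
t* = t_{0.005, 378} = 2.588898.
Margin = t* × SE = 2.588898 × 0.3832 = 0.992066.
CI: 2.9808 ± 0.992066 → (1.9887, 3.9729).
With 99% confidence, each one-unit increase in living area is associated with a change of between 1.9887 and 3.9729 $1000s in house sale price, holding the other predictors fixed.

(1.9887, 3.9729)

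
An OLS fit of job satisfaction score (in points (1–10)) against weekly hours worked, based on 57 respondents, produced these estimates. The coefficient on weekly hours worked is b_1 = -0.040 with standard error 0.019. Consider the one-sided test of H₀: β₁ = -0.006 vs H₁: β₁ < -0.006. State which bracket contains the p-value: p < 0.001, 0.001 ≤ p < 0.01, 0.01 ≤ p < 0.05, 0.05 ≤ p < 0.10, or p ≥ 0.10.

t = (-0.040 − (-0.006)) / 0.019 = -1.789.
df = n − 2 = 57 − 2 = 55.
One-sided p = P(T_{55} < t) ≈ 0.0395.
So 0.01 ≤ p < 0.05.

0.01 ≤ p < 0.05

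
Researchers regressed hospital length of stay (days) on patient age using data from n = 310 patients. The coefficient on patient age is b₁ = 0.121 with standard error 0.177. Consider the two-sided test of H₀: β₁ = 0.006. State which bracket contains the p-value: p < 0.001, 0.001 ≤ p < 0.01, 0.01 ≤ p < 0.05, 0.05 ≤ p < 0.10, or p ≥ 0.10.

t = (0.121 − 0.006) / 0.177 = 0.650.
df = n − 2 = 310 − 2 = 308.
Two-sided p = 2·P(T_{308} > |t|) ≈ 0.5164.
So p ≥ 0.10.

p ≥ 0.10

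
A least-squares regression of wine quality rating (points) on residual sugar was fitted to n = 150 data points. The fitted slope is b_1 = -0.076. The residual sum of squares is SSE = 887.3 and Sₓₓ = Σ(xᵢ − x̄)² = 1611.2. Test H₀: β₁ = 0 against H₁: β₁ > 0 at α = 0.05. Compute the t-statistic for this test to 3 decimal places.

MSE = SSE/(n − 2) = 887.3/148 = 5.99527.
SE(b_1) = √(MSE/Sₓₓ) = √(5.99527/1611.2) = 0.061.
t = -0.076 / 0.061 = -1.246.
df = n − 2 = 148.
One-sided p ≈ 0.8926, which is ≥ 0.05, so fail to reject H₀.
The data do not give significant evidence that the true slope on residual sugar is positive.

t = -1.246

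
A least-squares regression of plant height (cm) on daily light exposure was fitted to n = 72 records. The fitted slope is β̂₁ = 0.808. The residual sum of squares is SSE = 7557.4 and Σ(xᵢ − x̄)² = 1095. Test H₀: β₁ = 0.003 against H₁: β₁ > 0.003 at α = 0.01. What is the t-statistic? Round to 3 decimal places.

t = 2.564

MSE = SSE/(n − 2) = 7557.4/70 = 107.963.
SE(β̂₁) = √(MSE/Sₓₓ) = √(107.963/1095) = 0.314.
t = (0.808 − 0.003) / 0.314 = 2.564.
df = n − 2 = 70.
One-sided p ≈ 0.0063, which is < 0.01, so reject H₀.
There is evidence that the true slope on daily light exposure exceeds 0.003 cm per unit.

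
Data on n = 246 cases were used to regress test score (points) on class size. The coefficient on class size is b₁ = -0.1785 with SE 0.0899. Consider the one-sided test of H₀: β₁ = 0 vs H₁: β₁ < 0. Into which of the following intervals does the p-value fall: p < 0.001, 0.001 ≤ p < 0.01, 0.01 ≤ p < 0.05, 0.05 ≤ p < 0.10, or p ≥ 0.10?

t = -0.1785 / 0.0899 = -1.986.
df = n − 2 = 246 − 2 = 244.
One-sided p = P(T_{244} < t) ≈ 0.0241.
So 0.01 ≤ p < 0.05.

0.01 ≤ p < 0.05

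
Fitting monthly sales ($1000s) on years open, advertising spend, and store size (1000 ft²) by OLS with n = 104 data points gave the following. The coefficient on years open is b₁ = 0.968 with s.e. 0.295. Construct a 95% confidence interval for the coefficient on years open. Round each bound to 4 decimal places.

(0.3827, 1.5533)

df = n − k − 1 = 104 − 3 − 1 = 100.
t* = t_{0.025, 100} = 1.983972.
Margin = t* × SE = 1.983972 × 0.295 = 0.585272.
CI: 0.968 ± 0.585272 → (0.3827, 1.5533).
With 95% confidence, each one-unit increase in years open is associated with a change of between 0.3827 and 1.5533 $1000s in monthly sales, holding the other predictors fixed.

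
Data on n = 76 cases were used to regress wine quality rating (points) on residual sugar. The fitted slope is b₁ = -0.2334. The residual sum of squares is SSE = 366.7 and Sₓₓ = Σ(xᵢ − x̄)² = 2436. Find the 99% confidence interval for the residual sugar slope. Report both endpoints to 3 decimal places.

(-0.353, -0.114)

MSE = SSE/(n − 2) = 366.7/74 = 4.95541.
SE(b₁) = √(MSE/Sₓₓ) = √(4.95541/2436) = 0.0451025.
df = n − 2 = 74.
t* = t_{0.005, 74} = 2.643913.
Margin = t* × SE = 2.643913 × 0.0451025 = 0.11925.
CI: -0.2334 ± 0.11925 → (-0.353, -0.114).
With 99% confidence, each one-unit increase in residual sugar is associated with a change of between -0.353 and -0.114 points in wine quality rating.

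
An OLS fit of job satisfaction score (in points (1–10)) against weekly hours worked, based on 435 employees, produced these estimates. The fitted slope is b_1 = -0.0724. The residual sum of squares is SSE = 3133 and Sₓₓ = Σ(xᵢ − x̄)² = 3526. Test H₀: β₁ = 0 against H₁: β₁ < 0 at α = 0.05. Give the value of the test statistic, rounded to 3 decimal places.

MSE = SSE/(n − 2) = 3133/433 = 7.23557.
SE(b_1) = √(MSE/Sₓₓ) = √(7.23557/3526) = 0.0452997.
t = -0.0724 / 0.0452997 = -1.598.
df = n − 2 = 433.
One-sided p ≈ 0.0554, which is ≥ 0.05, so fail to reject H₀.
The data do not give significant evidence that the true slope on weekly hours worked is negative.

t = -1.598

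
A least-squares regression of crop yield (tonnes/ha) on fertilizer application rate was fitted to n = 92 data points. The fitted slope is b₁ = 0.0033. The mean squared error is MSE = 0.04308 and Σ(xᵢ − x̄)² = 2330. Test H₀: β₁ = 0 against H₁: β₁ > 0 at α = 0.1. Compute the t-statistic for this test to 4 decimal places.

SE(b₁) = √(MSE/Sₓₓ) = √(0.04308/2330) = 0.00429992.
t = 0.0033 / 0.00429992 = 0.7675.
df = n − 2 = 90.
One-sided p ≈ 0.2224, which is ≥ 0.1, so fail to reject H₀.
The data do not give significant evidence that the true slope on fertilizer application rate is positive.

t = 0.7675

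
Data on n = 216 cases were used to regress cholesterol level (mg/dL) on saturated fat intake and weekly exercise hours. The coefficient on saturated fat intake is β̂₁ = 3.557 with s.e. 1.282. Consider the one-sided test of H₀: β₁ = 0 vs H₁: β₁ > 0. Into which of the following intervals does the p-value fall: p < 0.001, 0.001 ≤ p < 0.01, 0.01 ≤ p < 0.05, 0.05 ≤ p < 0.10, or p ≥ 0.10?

0.001 ≤ p < 0.01

t = 3.557 / 1.282 = 2.775.
df = n − k − 1 = 216 − 2 − 1 = 213.
One-sided p = P(T_{213} > t) ≈ 0.0030.
So 0.001 ≤ p < 0.01.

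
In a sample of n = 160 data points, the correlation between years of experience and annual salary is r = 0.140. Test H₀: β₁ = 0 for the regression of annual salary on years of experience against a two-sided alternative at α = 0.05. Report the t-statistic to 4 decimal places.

t = r·√(n − 2)/√(1 − r²) = 0.140·√158/√0.9804 = 1.7773.
df = n − 2 = 158.
Two-sided p ≈ 0.0774, which is ≥ 0.05, so fail to reject H₀.
The data do not give significant evidence of a linear association between years of experience and annual salary.

t = 1.7773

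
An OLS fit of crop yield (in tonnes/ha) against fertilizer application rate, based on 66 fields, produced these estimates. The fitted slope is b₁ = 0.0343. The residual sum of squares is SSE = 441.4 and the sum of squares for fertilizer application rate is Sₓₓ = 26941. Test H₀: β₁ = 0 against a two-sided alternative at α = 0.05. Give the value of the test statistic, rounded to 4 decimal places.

t = 2.1438

MSE = SSE/(n − 2) = 441.4/64 = 6.89687.
SE(b₁) = √(MSE/Sₓₓ) = √(6.89687/26941) = 0.016.
t = 0.0343 / 0.016 = 2.1438.
df = n − 2 = 64.
Two-sided p ≈ 0.0359, which is < 0.05, so reject H₀.
There is evidence that fertilizer application rate is associated with crop yield.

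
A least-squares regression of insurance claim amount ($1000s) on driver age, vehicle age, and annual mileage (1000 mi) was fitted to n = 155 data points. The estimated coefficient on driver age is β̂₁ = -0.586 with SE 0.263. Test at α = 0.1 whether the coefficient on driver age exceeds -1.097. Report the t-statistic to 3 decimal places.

t = 1.943

H₀: β₁ = -1.097 vs H₁: β₁ > -1.097.
t = (β̂₁ − β₁⁰)/SE = (-0.586 − (-1.097)) / 0.263 = 1.943.
df = n − k − 1 = 155 − 3 − 1 = 151.
One-sided p ≈ 0.0269, which is < 0.1, so reject H₀.
There is evidence that the true slope on driver age exceeds -1.097 $1000s per unit, holding the other predictors fixed.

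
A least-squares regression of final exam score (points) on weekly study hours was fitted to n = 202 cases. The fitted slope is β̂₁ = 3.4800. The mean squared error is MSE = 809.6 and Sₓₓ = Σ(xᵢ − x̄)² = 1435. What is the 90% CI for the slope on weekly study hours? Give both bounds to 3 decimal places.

SE(β̂₁) = √(MSE/Sₓₓ) = √(809.6/1435) = 0.75112.
df = n − 2 = 200.
t* = t_{0.05, 200} = 1.652508.
Margin = t* × SE = 1.652508 × 0.75112 = 1.24123.
CI: 3.4800 ± 1.24123 → (2.239, 4.721).
With 90% confidence, each one-unit increase in weekly study hours is associated with a change of between 2.239 and 4.721 points in final exam score.

(2.239, 4.721)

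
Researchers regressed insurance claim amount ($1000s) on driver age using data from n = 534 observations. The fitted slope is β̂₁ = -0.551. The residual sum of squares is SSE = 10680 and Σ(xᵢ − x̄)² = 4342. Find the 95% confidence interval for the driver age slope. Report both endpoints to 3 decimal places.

MSE = SSE/(n − 2) = 10680/532 = 20.0752.
SE(β̂₁) = √(MSE/Sₓₓ) = √(20.0752/4342) = 0.0679962.
df = n − 2 = 532.
t* = t_{0.025, 532} = 1.964433.
Margin = t* × SE = 1.964433 × 0.0679962 = 0.13357.
CI: -0.551 ± 0.13357 → (-0.685, -0.417).
With 95% confidence, each one-unit increase in driver age is associated with a change of between -0.685 and -0.417 $1000s in insurance claim amount.

(-0.685, -0.417)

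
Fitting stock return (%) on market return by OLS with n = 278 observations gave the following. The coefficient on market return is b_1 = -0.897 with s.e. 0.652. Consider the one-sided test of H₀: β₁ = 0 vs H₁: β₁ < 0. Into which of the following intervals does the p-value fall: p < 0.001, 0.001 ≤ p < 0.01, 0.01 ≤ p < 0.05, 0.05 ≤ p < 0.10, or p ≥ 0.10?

t = -0.897 / 0.652 = -1.376.
df = n − 2 = 278 − 2 = 276.
One-sided p = P(T_{276} < t) ≈ 0.0850.
So 0.05 ≤ p < 0.10.

0.05 ≤ p < 0.10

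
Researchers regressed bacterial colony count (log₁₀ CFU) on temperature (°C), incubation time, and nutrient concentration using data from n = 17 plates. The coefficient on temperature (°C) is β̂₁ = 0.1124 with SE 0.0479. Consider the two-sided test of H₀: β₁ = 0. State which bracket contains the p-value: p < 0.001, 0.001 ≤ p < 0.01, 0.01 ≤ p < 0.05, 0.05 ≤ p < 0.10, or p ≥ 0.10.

0.01 ≤ p < 0.05

t = 0.1124 / 0.0479 = 2.347.
df = n − k − 1 = 17 − 3 − 1 = 13.
Two-sided p = 2·P(T_{13} > |t|) ≈ 0.0355.
So 0.01 ≤ p < 0.05.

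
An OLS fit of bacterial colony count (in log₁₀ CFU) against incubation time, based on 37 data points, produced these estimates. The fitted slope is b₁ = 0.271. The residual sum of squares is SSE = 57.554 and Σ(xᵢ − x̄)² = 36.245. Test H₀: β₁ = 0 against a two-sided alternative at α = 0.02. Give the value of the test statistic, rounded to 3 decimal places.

t = 1.272

MSE = SSE/(n − 2) = 57.554/35 = 1.6444.
SE(b₁) = √(MSE/Sₓₓ) = √(1.6444/36.245) = 0.213.
t = 0.271 / 0.213 = 1.272.
df = n − 2 = 35.
Two-sided p ≈ 0.2117, which is ≥ 0.02, so fail to reject H₀.
The data do not give significant evidence of an association between incubation time and bacterial colony count.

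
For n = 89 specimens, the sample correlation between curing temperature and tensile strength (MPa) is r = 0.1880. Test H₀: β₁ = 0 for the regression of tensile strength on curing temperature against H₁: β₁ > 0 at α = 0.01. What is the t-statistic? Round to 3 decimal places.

t = 1.785

t = r·√(n − 2)/√(1 − r²) = 0.1880·√87/√0.964656 = 1.785.
df = n − 2 = 87.
One-sided p ≈ 0.0388, which is ≥ 0.01, so fail to reject H₀.
The data do not give significant evidence of a linear association between curing temperature and tensile strength.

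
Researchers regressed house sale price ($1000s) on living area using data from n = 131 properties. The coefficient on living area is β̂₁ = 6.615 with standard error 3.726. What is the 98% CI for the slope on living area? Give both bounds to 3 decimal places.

(-2.162, 15.392)

df = n − 2 = 131 − 2 = 129.
t* = t_{0.01, 129} = 2.355602.
Margin = t* × SE = 2.355602 × 3.726 = 8.77697.
CI: 6.615 ± 8.77697 → (-2.162, 15.392).
With 98% confidence, each one-unit increase in living area is associated with a change of between -2.162 and 15.392 $1000s in house sale price.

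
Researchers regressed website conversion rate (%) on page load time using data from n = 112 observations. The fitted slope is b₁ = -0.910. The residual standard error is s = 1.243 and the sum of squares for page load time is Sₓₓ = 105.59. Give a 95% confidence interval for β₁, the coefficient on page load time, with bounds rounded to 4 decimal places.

SE(b₁) = s/√Sₓₓ = 1.243/√105.59 = 0.120965.
df = n − 2 = 110.
t* = t_{0.025, 110} = 1.981765.
Margin = t* × SE = 1.981765 × 0.120965 = 0.239724.
CI: -0.910 ± 0.239724 → (-1.1497, -0.6703).
With 95% confidence, each one-unit increase in page load time is associated with a change of between -1.1497 and -0.6703 % in website conversion rate.

(-1.1497, -0.6703)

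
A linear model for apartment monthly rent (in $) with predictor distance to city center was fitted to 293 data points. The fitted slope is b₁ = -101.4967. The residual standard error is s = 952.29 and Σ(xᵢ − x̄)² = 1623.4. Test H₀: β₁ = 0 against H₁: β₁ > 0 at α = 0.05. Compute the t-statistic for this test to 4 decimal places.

t = -4.2943

SE(b₁) = s/√Sₓₓ = 952.29/√1623.4 = 23.635.
t = -101.4967 / 23.635 = -4.2943.
df = n − 2 = 291.
One-sided p ≈ 1.0000, which is ≥ 0.05, so fail to reject H₀.
The data do not give significant evidence that the true slope on distance to city center is positive.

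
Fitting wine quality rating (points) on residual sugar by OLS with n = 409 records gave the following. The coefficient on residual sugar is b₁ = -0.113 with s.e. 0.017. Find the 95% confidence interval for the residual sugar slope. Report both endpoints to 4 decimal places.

df = n − 2 = 409 − 2 = 407.
t* = t_{0.025, 407} = 1.96581.
Margin = t* × SE = 1.96581 × 0.017 = 0.033419.
CI: -0.113 ± 0.033419 → (-0.1464, -0.0796).
With 95% confidence, each one-unit increase in residual sugar is associated with a change of between -0.1464 and -0.0796 points in wine quality rating.

(-0.1464, -0.0796)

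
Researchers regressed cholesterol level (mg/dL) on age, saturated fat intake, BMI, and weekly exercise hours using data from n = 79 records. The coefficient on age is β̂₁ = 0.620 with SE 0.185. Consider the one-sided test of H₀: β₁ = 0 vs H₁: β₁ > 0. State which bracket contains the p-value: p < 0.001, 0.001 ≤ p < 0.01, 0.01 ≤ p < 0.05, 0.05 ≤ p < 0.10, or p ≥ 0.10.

p < 0.001

t = 0.620 / 0.185 = 3.351.
df = n − k − 1 = 79 − 4 − 1 = 74.
One-sided p = P(T_{74} > t) ≈ 0.0006.
So p < 0.001.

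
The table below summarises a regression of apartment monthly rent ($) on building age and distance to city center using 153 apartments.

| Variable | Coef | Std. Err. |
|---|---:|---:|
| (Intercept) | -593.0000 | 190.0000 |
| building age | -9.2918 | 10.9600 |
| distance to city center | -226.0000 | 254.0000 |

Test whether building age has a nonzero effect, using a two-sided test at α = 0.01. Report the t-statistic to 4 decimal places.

t = -0.8478

Read off: b = -9.2918, SE = 10.9600 for building age.
H₀: β₁ = 0 vs H₁: β₁ ≠ 0.
t = -9.2918 / 10.9600 = -0.8478.
df = n − k − 1 = 153 − 2 − 1 = 150.
Two-sided p ≈ 0.3979, which is ≥ 0.01, so fail to reject H₀.
The data do not give significant evidence of an association between building age and apartment monthly rent, after adjusting for the other predictors.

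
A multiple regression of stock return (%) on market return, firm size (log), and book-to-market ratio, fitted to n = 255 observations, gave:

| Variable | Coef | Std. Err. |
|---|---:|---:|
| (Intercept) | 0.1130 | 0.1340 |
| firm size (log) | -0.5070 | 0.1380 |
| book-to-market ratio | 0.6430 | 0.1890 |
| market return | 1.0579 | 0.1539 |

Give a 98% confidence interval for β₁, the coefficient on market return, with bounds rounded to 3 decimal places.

Read off: b = 1.0579, SE = 0.1539 for market return.
df = n − k − 1 = 255 − 3 − 1 = 251.
t* = t_{0.01, 251} = 2.341296.
Margin = t* × SE = 2.341296 × 0.1539 = 0.36033.
CI: 1.0579 ± 0.36033 → (0.698, 1.418).

(0.698, 1.418)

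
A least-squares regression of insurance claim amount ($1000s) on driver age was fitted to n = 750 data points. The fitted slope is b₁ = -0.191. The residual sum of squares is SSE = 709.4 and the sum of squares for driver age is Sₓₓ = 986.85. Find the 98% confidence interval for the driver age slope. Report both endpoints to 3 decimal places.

MSE = SSE/(n − 2) = 709.4/748 = 0.948396.
SE(b₁) = √(MSE/Sₓₓ) = √(0.948396/986.85) = 0.0310005.
df = n − 2 = 748.
t* = t_{0.01, 748} = 2.331344.
Margin = t* × SE = 2.331344 × 0.0310005 = 0.07227.
CI: -0.191 ± 0.07227 → (-0.263, -0.119).
With 98% confidence, each one-unit increase in driver age is associated with a change of between -0.263 and -0.119 $1000s in insurance claim amount.

(-0.263, -0.119)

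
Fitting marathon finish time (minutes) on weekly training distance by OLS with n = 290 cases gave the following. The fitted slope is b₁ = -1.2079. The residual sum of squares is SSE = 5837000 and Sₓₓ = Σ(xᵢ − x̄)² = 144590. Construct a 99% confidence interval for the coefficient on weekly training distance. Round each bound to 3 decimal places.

(-2.179, -0.237)

MSE = SSE/(n − 2) = 5837000/288 = 20267.4.
SE(b₁) = √(MSE/Sₓₓ) = √(20267.4/144590) = 0.374395.
df = n − 2 = 288.
t* = t_{0.005, 288} = 2.593008.
Margin = t* × SE = 2.593008 × 0.374395 = 0.97081.
CI: -1.2079 ± 0.97081 → (-2.179, -0.237).
With 99% confidence, each one-unit increase in weekly training distance is associated with a change of between -2.179 and -0.237 minutes in marathon finish time.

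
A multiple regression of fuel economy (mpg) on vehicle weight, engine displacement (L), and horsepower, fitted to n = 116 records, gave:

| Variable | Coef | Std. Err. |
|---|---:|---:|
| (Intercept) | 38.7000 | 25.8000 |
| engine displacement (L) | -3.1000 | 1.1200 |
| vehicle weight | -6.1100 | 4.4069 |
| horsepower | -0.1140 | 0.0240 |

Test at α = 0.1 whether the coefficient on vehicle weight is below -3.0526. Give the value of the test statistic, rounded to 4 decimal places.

Read off: b = -6.1100, SE = 4.4069 for vehicle weight.
H₀: β₁ = -3.0526 vs H₁: β₁ < -3.0526.
t = (-6.1100 − (-3.0526)) / 4.4069 = -0.6938.
df = n − k − 1 = 116 − 3 − 1 = 112.
One-sided p ≈ 0.2446, which is ≥ 0.1, so fail to reject H₀.
The data do not give significant evidence that the true slope on vehicle weight is below -3.0526 mpg per unit, holding the other predictors fixed.

t = -0.6938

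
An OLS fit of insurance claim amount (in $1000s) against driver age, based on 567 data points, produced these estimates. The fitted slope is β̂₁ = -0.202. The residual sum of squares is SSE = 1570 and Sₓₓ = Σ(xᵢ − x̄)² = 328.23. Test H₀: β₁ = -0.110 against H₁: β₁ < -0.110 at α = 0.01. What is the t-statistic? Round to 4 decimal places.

t = -0.9999

MSE = SSE/(n − 2) = 1570/565 = 2.77876.
SE(β̂₁) = √(MSE/Sₓₓ) = √(2.77876/328.23) = 0.0920103.
t = (-0.202 − (-0.110)) / 0.0920103 = -0.9999.
df = n − 2 = 565.
One-sided p ≈ 0.1589, which is ≥ 0.01, so fail to reject H₀.
The data do not give significant evidence that the true slope on driver age is below -0.110 $1000s per unit.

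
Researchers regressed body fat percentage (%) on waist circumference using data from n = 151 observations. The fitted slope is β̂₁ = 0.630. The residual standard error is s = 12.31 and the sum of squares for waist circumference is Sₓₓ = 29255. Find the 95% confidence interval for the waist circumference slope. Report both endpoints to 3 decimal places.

(0.488, 0.772)

SE(β̂₁) = s/√Sₓₓ = 12.31/√29255 = 0.0719711.
df = n − 2 = 149.
t* = t_{0.025, 149} = 1.976013.
Margin = t* × SE = 1.976013 × 0.0719711 = 0.14222.
CI: 0.630 ± 0.14222 → (0.488, 0.772).
With 95% confidence, each one-unit increase in waist circumference is associated with a change of between 0.488 and 0.772 % in body fat percentage.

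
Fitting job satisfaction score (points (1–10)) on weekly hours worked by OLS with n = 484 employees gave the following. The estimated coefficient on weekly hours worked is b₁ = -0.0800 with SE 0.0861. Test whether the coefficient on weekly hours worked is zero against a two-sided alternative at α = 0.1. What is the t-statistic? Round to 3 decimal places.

H₀: β₁ = 0 vs H₁: β₁ ≠ 0.
t = (b₁ − β₁⁰)/SE = -0.0800 / 0.0861 = -0.929.
df = n − 2 = 484 − 2 = 482.
Two-sided p ≈ 0.3533, which is ≥ 0.1, so fail to reject H₀.
The data do not give significant evidence of an association between weekly hours worked and job satisfaction score.

t = -0.929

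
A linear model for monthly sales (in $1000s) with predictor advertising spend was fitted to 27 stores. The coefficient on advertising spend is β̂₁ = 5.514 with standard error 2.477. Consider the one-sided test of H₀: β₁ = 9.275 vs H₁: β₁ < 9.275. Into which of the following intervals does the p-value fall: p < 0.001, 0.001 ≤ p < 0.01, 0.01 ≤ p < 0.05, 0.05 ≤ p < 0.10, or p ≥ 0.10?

0.05 ≤ p < 0.10

t = (5.514 − 9.275) / 2.477 = -1.518.
df = n − 2 = 27 − 2 = 25.
One-sided p = P(T_{25} < t) ≈ 0.0707.
So 0.05 ≤ p < 0.10.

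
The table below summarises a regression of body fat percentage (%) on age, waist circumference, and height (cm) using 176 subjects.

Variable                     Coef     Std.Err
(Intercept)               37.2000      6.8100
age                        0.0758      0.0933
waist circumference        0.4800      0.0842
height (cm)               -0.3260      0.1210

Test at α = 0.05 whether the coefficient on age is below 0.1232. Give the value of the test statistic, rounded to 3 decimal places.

t = -0.508

Read off: b = 0.0758, SE = 0.0933 for age.
H₀: β₁ = 0.1232 vs H₁: β₁ < 0.1232.
t = (0.0758 − 0.1232) / 0.0933 = -0.508.
df = n − k − 1 = 176 − 3 − 1 = 172.
One-sided p ≈ 0.3060, which is ≥ 0.05, so fail to reject H₀.
The data do not give significant evidence that the true slope on age is below 0.1232 % per unit, holding the other predictors fixed.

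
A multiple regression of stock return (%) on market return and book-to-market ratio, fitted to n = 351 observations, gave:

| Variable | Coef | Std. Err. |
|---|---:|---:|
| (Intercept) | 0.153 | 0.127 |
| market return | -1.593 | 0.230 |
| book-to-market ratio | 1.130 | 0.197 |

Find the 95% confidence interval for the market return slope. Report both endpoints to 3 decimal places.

(-2.045, -1.141)

Read off: b = -1.593, SE = 0.230 for market return.
df = n − k − 1 = 351 − 2 − 1 = 348.
t* = t_{0.025, 348} = 1.966804.
Margin = t* × SE = 1.966804 × 0.230 = 0.45236.
CI: -1.593 ± 0.45236 → (-2.045, -1.141).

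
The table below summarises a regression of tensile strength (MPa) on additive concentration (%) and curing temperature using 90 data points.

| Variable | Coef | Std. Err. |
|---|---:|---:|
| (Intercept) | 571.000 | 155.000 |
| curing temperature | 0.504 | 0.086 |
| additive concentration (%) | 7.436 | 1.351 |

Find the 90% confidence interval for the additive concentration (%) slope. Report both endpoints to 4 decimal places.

Read off: b = 7.436, SE = 1.351 for additive concentration (%).
df = n − k − 1 = 90 − 2 − 1 = 87.
t* = t_{0.05, 87} = 1.662557.
Margin = t* × SE = 1.662557 × 1.351 = 2.246115.
CI: 7.436 ± 2.246115 → (5.1899, 9.6821).

(5.1899, 9.6821)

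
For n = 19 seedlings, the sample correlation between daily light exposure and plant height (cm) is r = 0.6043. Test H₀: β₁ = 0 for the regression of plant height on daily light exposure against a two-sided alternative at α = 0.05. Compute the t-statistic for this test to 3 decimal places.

t = r·√(n − 2)/√(1 − r²) = 0.6043·√17/√0.634822 = 3.127.
df = n − 2 = 17.
Two-sided p ≈ 0.0061, which is < 0.05, so reject H₀.
There is evidence of a linear association between daily light exposure and plant height.

t = 3.127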